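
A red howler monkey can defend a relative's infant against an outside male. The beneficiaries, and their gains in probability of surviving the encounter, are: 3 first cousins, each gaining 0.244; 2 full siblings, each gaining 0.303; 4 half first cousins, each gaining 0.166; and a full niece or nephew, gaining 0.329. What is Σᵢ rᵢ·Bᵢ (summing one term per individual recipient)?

r to a first cousin = 1/8 (first cousins share one grandparent pair — two paths of length 4: r = 2·(1/2)^4 = 1/8).
r to a full sibling = 1/2 (full sibs share both parents — two paths of length 2: r = 2·(1/2)^2 = 1/2).
r to a half first cousin = 0.0625 (half first cousins share one grandparent — one path of length 4: r = (1/2)^4 = 1/16).
r to a full niece or nephew = 1/4 (full aunt/uncle↔niece/nephew: two paths of length 3 through the shared grandparent pair: r = 2·(1/2)^3 = 1/4).
Summing one r·B term per recipient: 3·0.125·0.244 + 2·0.5·0.303 + 4·0.0625·0.166 + 1·0.25·0.329 = 0.51825.

0.51825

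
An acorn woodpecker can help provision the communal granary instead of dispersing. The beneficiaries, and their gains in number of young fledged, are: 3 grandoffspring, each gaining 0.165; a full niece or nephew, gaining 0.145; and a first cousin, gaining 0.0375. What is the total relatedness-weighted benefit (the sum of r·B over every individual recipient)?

0.1646875

r to a grandoffspring = 0.25 (two parent–offspring links: r = (1/2)^2 = 1/4).
r to a full niece or nephew = 1/4 (full aunt/uncle↔niece/nephew: two paths of length 3 through the shared grandparent pair: r = 2·(1/2)^3 = 1/4).
r to a first cousin = 1/8 (first cousins share one grandparent pair — two paths of length 4: r = 2·(1/2)^4 = 1/8).
Summing one r·B term per recipient: 3·0.25·0.165 + 1·0.25·0.145 + 1·0.125·0.0375 = 0.1646875.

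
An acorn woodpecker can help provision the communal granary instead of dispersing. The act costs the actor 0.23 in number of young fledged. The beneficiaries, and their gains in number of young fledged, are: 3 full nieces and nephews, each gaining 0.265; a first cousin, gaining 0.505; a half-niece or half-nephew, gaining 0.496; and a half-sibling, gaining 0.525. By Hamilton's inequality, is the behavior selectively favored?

Yes

Hamilton's rule: the trait is favored when the sum of r·B over every recipient exceeds the actor's cost C.
r to a full niece or nephew = 1/4 (full aunt/uncle↔niece/nephew: two paths of length 3 through the shared grandparent pair: r = 2·(1/2)^3 = 1/4).
r to a first cousin = 0.125 (first cousins share one grandparent pair — two paths of length 4: r = 2·(1/2)^4 = 1/8).
r to a half-niece or half-nephew = 0.125 (half-aunt/uncle↔niece/nephew: one path of length 3: r = (1/2)^3 = 1/8).
r to a half-sibling = 0.25 (half-sibs share one parent — one path of length 2: r = (1/2)^2 = 1/4).
Summing one r·B term per recipient: 3·0.25·0.265 + 1·0.125·0.505 + 1·0.125·0.496 + 1·0.25·0.525 = 0.455125.
0.455125 > 0.23: the indirect benefit exceeds the cost.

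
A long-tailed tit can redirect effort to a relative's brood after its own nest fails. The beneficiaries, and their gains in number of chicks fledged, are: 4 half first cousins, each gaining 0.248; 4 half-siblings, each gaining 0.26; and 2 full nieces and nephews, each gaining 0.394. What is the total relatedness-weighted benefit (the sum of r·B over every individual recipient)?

0.519

r to a half first cousin = 0.0625 (half first cousins share one grandparent — one path of length 4: r = (1/2)^4 = 1/16).
r to a half-sibling = 1/4 (half-sibs share one parent — one path of length 2: r = (1/2)^2 = 1/4).
r to a full niece or nephew = 0.25 (full aunt/uncle↔niece/nephew: two paths of length 3 through the shared grandparent pair: r = 2·(1/2)^3 = 1/4).
Summing one r·B term per recipient: 4·0.0625·0.248 + 4·0.25·0.26 + 2·0.25·0.394 = 0.519.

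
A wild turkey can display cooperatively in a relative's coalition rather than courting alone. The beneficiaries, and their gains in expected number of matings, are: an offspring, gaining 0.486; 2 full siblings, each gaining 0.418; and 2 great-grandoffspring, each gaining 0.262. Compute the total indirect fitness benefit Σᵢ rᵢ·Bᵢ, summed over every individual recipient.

0.7265

r to an offspring = 1/2 (one parent–offspring link: r = (1/2)^1 = 1/2).
r to a full sibling = 1/2 (full sibs share both parents — two paths of length 2: r = 2·(1/2)^2 = 1/2).
r to a great-grandoffspring = 0.125 (three parent–offspring links: r = (1/2)^3 = 1/8).
Summing one r·B term per recipient: 1·0.5·0.486 + 2·0.5·0.418 + 2·0.125·0.262 = 0.7265.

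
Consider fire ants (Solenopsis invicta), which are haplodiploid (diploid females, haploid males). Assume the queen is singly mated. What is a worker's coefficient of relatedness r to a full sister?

0.75

Haplodiploid full sisters inherit their father's entire haploid genome identically (contributing 1/2) and on average half of their mother's contribution (1/2 · 1/2 = 1/4); r = 1/2 + 1/4 = 3/4.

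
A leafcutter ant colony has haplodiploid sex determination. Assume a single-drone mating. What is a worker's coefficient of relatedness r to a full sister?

Haplodiploid full sisters inherit their father's entire haploid genome identically (contributing 1/2) and on average half of their mother's contribution (1/2 · 1/2 = 1/4); r = 1/2 + 1/4 = 3/4.

0.75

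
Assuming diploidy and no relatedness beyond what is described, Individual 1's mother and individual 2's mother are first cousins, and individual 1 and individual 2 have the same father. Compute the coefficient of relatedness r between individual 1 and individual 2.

Wright's path rule: contributions from independent ancestry routes add.
Individual 1 and individual 2 are related in two ways: second cousins through their mothers (r = 1/32) and half-sibs through their shared father (r = 1/4).
r = 1/32 + 1/4 = 0.28125.

0.28125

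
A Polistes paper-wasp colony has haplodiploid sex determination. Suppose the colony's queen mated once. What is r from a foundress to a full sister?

Haplodiploid full sisters inherit their father's entire haploid genome identically (contributing 1/2) and on average half of their mother's contribution (1/2 · 1/2 = 1/4); r = 1/2 + 1/4 = 3/4.

0.75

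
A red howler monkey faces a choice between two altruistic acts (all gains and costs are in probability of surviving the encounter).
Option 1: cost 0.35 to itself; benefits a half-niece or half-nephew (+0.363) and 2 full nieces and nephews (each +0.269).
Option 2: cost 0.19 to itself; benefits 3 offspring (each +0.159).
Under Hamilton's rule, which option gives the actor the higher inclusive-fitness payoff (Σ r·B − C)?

Option 2

Option 1: r to a half-niece or half-nephew = 0.125.
Option 1: r to a full niece or nephew = 0.25.
Option 1: Σ r·B − C = (1·0.125·0.363 + 2·0.25·0.269) − 0.35 = -0.170125.
Option 2: r to an offspring = 0.5.
Option 2: Σ r·B − C = (3·0.5·0.159) − 0.19 = 0.0485.
Option 2 has the higher net inclusive-fitness payoff.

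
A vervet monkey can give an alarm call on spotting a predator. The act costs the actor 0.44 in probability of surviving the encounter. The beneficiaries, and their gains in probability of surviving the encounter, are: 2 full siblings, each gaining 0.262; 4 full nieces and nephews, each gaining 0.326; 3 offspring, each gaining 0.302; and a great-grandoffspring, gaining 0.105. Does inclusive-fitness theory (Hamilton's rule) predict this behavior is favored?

Yes

Hamilton's rule: the trait is favored when the sum of r·B over every recipient exceeds the actor's cost C.
r to a full sibling = 0.5 (full sibs share both parents — two paths of length 2: r = 2·(1/2)^2 = 1/2).
r to a full niece or nephew = 0.25 (full aunt/uncle↔niece/nephew: two paths of length 3 through the shared grandparent pair: r = 2·(1/2)^3 = 1/4).
r to an offspring = 0.5 (one parent–offspring link: r = (1/2)^1 = 1/2).
r to a great-grandoffspring = 0.125 (three parent–offspring links: r = (1/2)^3 = 1/8).
Summing one r·B term per recipient: 2·0.5·0.262 + 4·0.25·0.326 + 3·0.5·0.302 + 1·0.125·0.105 = 1.054125.
1.054125 > 0.44: the indirect benefit exceeds the cost.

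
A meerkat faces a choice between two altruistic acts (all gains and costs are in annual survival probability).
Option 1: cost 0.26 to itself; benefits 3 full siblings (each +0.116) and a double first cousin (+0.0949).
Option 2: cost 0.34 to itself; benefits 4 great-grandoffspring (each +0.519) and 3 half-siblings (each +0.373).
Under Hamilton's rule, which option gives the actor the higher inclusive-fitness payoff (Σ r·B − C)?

Option 2

Option 1: r to a full sibling = 0.5.
Option 1: r to a double first cousin = 0.25.
Option 1: Σ r·B − C = (3·0.5·0.116 + 1·0.25·0.0949) − 0.26 = -0.062275.
Option 2: r to a great-grandoffspring = 0.125.
Option 2: r to a half-sibling = 0.25.
Option 2: Σ r·B − C = (4·0.125·0.519 + 3·0.25·0.373) − 0.34 = 0.19925.
Option 2 has the higher net inclusive-fitness payoff.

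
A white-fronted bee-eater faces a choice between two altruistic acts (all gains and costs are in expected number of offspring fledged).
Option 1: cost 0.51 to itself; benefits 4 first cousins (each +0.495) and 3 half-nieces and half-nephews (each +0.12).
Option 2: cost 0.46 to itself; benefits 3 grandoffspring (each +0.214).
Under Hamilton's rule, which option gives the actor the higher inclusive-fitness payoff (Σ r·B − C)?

Option 1: r to a first cousin = 0.125.
Option 1: r to a half-niece or half-nephew = 0.125.
Option 1: Σ r·B − C = (4·0.125·0.495 + 3·0.125·0.12) − 0.51 = -0.2175.
Option 2: r to a grandoffspring = 0.25.
Option 2: Σ r·B − C = (3·0.25·0.214) − 0.46 = -0.2995.
Option 1 has the higher net inclusive-fitness payoff.

Option 1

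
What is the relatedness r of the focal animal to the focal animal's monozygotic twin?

1

Each parent–offspring link contributes a factor of 1/2, and independent paths through distinct common ancestors add.
Monozygotic twins share every allele identical by descent: r = 1.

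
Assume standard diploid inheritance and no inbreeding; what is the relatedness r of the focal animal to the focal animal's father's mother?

Each parent–offspring link contributes a factor of 1/2, and independent paths through distinct common ancestors add.
Two parent–offspring links: r = (1/2)^2 = 1/4.

0.25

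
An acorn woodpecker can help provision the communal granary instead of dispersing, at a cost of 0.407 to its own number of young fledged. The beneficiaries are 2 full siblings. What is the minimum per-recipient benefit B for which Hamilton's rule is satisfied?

0.407

r to a full sibling = 1/2 (full sibs share both parents — two paths of length 2: r = 2·(1/2)^2 = 1/2).
Hamilton's rule with n recipients of equal r: n·r·B > C, so B > C/(n·r) = 0.407/(2·0.5) = 0.407.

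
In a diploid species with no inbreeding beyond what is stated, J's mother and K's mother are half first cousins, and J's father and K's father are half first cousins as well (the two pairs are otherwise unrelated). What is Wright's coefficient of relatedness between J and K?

0.03125

Relatedness sums over independent paths through distinct common ancestors.
J and K are related in two ways: half second cousins through their mothers (r = 1/64) and half second cousins through their fathers (r = 1/64).
r = 1/64 + 1/64 = 1/32 = 0.03125.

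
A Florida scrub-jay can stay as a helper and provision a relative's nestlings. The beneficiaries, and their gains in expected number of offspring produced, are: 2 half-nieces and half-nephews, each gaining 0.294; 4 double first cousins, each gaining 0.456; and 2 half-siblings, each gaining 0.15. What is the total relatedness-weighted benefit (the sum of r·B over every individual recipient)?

r to a half-niece or half-nephew = 1/8 (half-aunt/uncle↔niece/nephew: one path of length 3: r = (1/2)^3 = 1/8).
r to a double first cousin = 0.25 (double first cousins share both grandparent pairs — four paths of length 4: r = 4·(1/2)^4 = 1/4).
r to a half-sibling = 1/4 (half-sibs share one parent — one path of length 2: r = (1/2)^2 = 1/4).
Summing one r·B term per recipient: 2·0.125·0.294 + 4·0.25·0.456 + 2·0.25·0.15 = 0.6045.

0.6045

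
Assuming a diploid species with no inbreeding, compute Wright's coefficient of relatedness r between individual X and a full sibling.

Full sibs share both parents — two paths of length 2: r = 2·(1/2)^2 = 1/2.

0.5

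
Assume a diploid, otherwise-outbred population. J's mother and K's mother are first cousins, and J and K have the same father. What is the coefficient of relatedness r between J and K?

0.28125

Wright's path rule: contributions from independent ancestry routes add.
J and K are related in two ways: second cousins through their mothers (r = 1/32) and half-sibs through their shared father (r = 1/4).
r = 1/32 + 1/4 = 9/32 = 0.28125.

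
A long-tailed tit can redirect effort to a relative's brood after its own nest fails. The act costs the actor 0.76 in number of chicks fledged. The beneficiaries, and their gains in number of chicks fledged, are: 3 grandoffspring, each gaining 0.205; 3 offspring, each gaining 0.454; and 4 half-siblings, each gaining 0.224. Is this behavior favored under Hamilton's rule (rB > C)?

Yes

Hamilton's rule: the trait is favored when the sum of r·B over every recipient exceeds the actor's cost C.
r to a grandoffspring = 1/4 (two parent–offspring links: r = (1/2)^2 = 1/4).
r to an offspring = 0.5 (one parent–offspring link: r = (1/2)^1 = 1/2).
r to a half-sibling = 1/4 (half-sibs share one parent — one path of length 2: r = (1/2)^2 = 1/4).
Summing one r·B term per recipient: 3·0.25·0.205 + 3·0.5·0.454 + 4·0.25·0.224 = 1.05875.
1.05875 > 0.76: the indirect benefit exceeds the cost.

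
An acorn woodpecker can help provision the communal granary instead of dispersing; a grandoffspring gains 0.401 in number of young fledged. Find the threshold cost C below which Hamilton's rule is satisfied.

0.10025

r to a grandoffspring = 1/4 (two parent–offspring links: r = (1/2)^2 = 1/4).
Hamilton's rule: n·r·B > C, so the trait is favored while C < n·r·B = 1·0.25·0.401 = 0.10025.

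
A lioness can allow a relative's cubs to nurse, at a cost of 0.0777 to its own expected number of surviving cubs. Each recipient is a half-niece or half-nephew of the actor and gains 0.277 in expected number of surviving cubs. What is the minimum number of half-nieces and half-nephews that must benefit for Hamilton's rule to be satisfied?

r to a half-niece or half-nephew = 0.125 (half-aunt/uncle↔niece/nephew: one path of length 3: r = (1/2)^3 = 1/8).
Hamilton's rule: n·r·B > C  ⇒  n > C/(r·B) = 0.0777/(0.125·0.277) = 2.244.
The smallest integer exceeding 2.244 is 3.

3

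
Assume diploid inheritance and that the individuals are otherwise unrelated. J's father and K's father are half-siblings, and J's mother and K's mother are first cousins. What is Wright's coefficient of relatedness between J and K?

With two independent routes of shared ancestry, r is the sum of the two contributions.
J and K are related in two ways: half first cousins through their fathers (r = 1/16) and second cousins through their mothers (r = 1/32).
r = 1/16 + 1/32 = 0.09375.

0.09375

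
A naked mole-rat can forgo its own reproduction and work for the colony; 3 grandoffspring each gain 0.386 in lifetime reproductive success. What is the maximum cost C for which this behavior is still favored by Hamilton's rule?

r to a grandoffspring = 1/4 (two parent–offspring links: r = (1/2)^2 = 1/4).
Hamilton's rule: n·r·B > C, so the trait is favored while C < n·r·B = 3·0.25·0.386 = 0.2895.

0.2895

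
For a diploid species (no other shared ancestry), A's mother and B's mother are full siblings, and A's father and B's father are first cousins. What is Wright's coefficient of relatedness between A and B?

0.15625

With two independent routes of shared ancestry, r is the sum of the two contributions.
A and B are related in two ways: first cousins through their mothers (r = 1/8) and second cousins through their fathers (r = 1/32).
r = 1/8 + 1/32 = 5/32 = 0.15625.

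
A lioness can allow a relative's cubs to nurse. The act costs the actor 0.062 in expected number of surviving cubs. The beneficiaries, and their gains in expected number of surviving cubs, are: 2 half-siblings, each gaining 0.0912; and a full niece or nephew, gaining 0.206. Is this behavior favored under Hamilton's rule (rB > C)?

Yes

Hamilton's rule: the trait is favored when the sum of r·B over every recipient exceeds the actor's cost C.
r to a half-sibling = 0.25 (half-sibs share one parent — one path of length 2: r = (1/2)^2 = 1/4).
r to a full niece or nephew = 0.25 (full aunt/uncle↔niece/nephew: two paths of length 3 through the shared grandparent pair: r = 2·(1/2)^3 = 1/4).
Summing one r·B term per recipient: 2·0.25·0.0912 + 1·0.25·0.206 = 0.0971.
0.0971 > 0.062: the indirect benefit exceeds the cost.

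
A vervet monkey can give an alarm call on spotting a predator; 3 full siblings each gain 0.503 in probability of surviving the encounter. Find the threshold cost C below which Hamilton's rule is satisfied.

r to a full sibling = 0.5 (full sibs share both parents — two paths of length 2: r = 2·(1/2)^2 = 1/2).
Hamilton's rule: n·r·B > C, so the trait is favored while C < n·r·B = 3·0.5·0.503 = 0.7545.

0.7545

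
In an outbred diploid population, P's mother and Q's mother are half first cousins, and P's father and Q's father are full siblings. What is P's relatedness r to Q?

0.140625

Relatedness sums over independent paths through distinct common ancestors.
P and Q are related in two ways: half second cousins through their mothers (r = 1/64) and first cousins through their fathers (r = 1/8).
r = 1/64 + 1/8 = 0.140625.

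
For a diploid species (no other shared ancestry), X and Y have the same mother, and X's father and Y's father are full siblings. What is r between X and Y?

0.375

With two independent routes of shared ancestry, r is the sum of the two contributions.
X and Y are related in two ways: half-sibs through their shared mother (r = 1/4) and first cousins through their fathers (r = 1/8).
r = 1/4 + 1/8 = 0.375.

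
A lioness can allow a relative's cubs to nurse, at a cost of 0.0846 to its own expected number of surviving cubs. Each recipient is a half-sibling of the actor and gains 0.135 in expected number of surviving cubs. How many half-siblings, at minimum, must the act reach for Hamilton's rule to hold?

r to a half-sibling = 1/4 (half-sibs share one parent — one path of length 2: r = (1/2)^2 = 1/4).
Hamilton's rule: n·r·B > C  ⇒  n > C/(r·B) = 0.0846/(0.25·0.135) = 2.507.
The smallest integer exceeding 2.507 is 3.

3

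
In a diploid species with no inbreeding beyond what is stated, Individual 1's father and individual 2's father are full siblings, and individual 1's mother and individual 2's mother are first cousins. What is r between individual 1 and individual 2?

Independent pedigree routes through distinct common ancestors add.
Individual 1 and individual 2 are related in two ways: first cousins through their fathers (r = 1/8) and second cousins through their mothers (r = 1/32).
r = 1/8 + 1/32 = 5/32 = 0.15625.

0.15625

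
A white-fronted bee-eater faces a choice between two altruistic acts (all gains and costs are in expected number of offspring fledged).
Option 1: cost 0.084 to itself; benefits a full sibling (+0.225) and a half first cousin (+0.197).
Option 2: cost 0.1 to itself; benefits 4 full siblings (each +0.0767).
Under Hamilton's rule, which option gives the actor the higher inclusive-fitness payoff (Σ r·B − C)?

Option 2

Option 1: r to a full sibling = 0.5.
Option 1: r to a half first cousin = 0.0625.
Option 1: Σ r·B − C = (1·0.5·0.225 + 1·0.0625·0.197) − 0.084 = 0.0408125.
Option 2: r to a full sibling = 0.5.
Option 2: Σ r·B − C = (4·0.5·0.0767) − 0.1 = 0.0534.
Option 2 has the higher net inclusive-fitness payoff.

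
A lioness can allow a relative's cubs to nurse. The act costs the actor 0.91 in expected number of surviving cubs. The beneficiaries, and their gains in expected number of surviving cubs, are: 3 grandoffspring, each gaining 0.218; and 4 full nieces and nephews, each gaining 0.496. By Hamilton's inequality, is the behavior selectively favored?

No

Hamilton's rule: the trait is favored when the sum of r·B over every recipient exceeds the actor's cost C.
r to a grandoffspring = 0.25 (two parent–offspring links: r = (1/2)^2 = 1/4).
r to a full niece or nephew = 0.25 (full aunt/uncle↔niece/nephew: two paths of length 3 through the shared grandparent pair: r = 2·(1/2)^3 = 1/4).
Summing one r·B term per recipient: 3·0.25·0.218 + 4·0.25·0.496 = 0.6595.
0.6595 < 0.91: the indirect benefit is less than the cost.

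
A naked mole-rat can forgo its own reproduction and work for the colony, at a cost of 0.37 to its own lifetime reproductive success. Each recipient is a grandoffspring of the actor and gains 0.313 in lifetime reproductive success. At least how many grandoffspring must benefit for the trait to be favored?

r to a grandoffspring = 0.25 (two parent–offspring links: r = (1/2)^2 = 1/4).
Hamilton's rule: n·r·B > C  ⇒  n > C/(r·B) = 0.37/(0.25·0.313) = 4.728.
The smallest integer exceeding 4.728 is 5.

5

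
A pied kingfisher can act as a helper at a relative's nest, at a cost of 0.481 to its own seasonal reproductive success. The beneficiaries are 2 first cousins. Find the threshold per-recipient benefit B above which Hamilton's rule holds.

r to a first cousin = 1/8 (first cousins share one grandparent pair — two paths of length 4: r = 2·(1/2)^4 = 1/8).
Hamilton's rule with n recipients of equal r: n·r·B > C, so B > C/(n·r) = 0.481/(2·0.125) = 1.924.

1.924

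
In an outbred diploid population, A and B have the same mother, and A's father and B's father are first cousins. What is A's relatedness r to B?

Independent pedigree routes through distinct common ancestors add.
A and B are related in two ways: half-sibs through their shared mother (r = 1/4) and second cousins through their fathers (r = 1/32).
r = 1/4 + 1/32 = 9/32 = 0.28125.

0.28125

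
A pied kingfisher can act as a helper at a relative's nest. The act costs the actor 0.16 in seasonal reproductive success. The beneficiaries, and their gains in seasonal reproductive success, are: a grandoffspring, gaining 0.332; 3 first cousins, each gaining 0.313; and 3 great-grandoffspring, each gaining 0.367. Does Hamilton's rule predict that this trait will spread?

Hamilton's rule: the trait is favored when the sum of r·B over every recipient exceeds the actor's cost C.
r to a grandoffspring = 0.25 (two parent–offspring links: r = (1/2)^2 = 1/4).
r to a first cousin = 1/8 (first cousins share one grandparent pair — two paths of length 4: r = 2·(1/2)^4 = 1/8).
r to a great-grandoffspring = 0.125 (three parent–offspring links: r = (1/2)^3 = 1/8).
Summing one r·B term per recipient: 1·0.25·0.332 + 3·0.125·0.313 + 3·0.125·0.367 = 0.338.
0.338 > 0.16: the indirect benefit exceeds the cost.

Yes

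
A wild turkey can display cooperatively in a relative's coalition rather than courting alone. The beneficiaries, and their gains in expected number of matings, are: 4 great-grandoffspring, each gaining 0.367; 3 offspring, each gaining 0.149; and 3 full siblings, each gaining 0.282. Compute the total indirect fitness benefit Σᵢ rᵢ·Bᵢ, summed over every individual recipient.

0.83

r to a great-grandoffspring = 0.125 (three parent–offspring links: r = (1/2)^3 = 1/8).
r to an offspring = 0.5 (one parent–offspring link: r = (1/2)^1 = 1/2).
r to a full sibling = 1/2 (full sibs share both parents — two paths of length 2: r = 2·(1/2)^2 = 1/2).
Summing one r·B term per recipient: 4·0.125·0.367 + 3·0.5·0.149 + 3·0.5·0.282 = 0.83.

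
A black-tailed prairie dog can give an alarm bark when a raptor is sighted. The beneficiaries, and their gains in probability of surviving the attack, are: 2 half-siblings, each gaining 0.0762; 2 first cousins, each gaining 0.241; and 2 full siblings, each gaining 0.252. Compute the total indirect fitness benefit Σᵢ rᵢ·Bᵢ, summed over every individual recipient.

0.35035

r to a half-sibling = 0.25 (half-sibs share one parent — one path of length 2: r = (1/2)^2 = 1/4).
r to a first cousin = 0.125 (first cousins share one grandparent pair — two paths of length 4: r = 2·(1/2)^4 = 1/8).
r to a full sibling = 0.5 (full sibs share both parents — two paths of length 2: r = 2·(1/2)^2 = 1/2).
Summing one r·B term per recipient: 2·0.25·0.0762 + 2·0.125·0.241 + 2·0.5·0.252 = 0.35035.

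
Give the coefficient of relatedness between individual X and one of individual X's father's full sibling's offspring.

0.125

Each parent–offspring link contributes a factor of 1/2, and independent paths through distinct common ancestors add.
First cousins share one grandparent pair — two paths of length 4: r = 2·(1/2)^4 = 1/8.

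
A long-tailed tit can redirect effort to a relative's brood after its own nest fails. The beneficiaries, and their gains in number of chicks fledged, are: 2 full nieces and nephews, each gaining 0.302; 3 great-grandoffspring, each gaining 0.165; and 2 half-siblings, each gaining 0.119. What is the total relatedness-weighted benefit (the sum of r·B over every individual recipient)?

r to a full niece or nephew = 0.25 (full aunt/uncle↔niece/nephew: two paths of length 3 through the shared grandparent pair: r = 2·(1/2)^3 = 1/4).
r to a great-grandoffspring = 0.125 (three parent–offspring links: r = (1/2)^3 = 1/8).
r to a half-sibling = 0.25 (half-sibs share one parent — one path of length 2: r = (1/2)^2 = 1/4).
Summing one r·B term per recipient: 2·0.25·0.302 + 3·0.125·0.165 + 2·0.25·0.119 = 0.272375.

0.272375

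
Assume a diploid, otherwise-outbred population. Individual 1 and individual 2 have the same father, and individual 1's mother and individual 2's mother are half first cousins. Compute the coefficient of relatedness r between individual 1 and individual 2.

0.265625

Independent pedigree routes through distinct common ancestors add.
Individual 1 and individual 2 are related in two ways: half-sibs through their shared father (r = 1/4) and half second cousins through their mothers (r = 1/64).
r = 1/4 + 1/64 = 0.265625.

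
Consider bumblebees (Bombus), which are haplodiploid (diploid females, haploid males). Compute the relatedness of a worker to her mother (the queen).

0.5

One meiotic link between diploid queen and diploid daughter: r = 1/2.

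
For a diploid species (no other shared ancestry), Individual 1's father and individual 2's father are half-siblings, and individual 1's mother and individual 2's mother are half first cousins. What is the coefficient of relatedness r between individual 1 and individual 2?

0.078125

Wright's path rule: contributions from independent ancestry routes add.
Individual 1 and individual 2 are related in two ways: half first cousins through their fathers (r = 1/16) and half second cousins through their mothers (r = 1/64).
r = 1/16 + 1/64 = 0.078125.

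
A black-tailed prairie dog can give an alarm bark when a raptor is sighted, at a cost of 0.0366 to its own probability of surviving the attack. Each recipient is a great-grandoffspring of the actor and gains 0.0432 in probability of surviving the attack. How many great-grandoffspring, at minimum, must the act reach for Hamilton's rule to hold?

7

r to a great-grandoffspring = 1/8 (three parent–offspring links: r = (1/2)^3 = 1/8).
Hamilton's rule: n·r·B > C  ⇒  n > C/(r·B) = 0.0366/(0.125·0.0432) = 6.778.
The smallest integer exceeding 6.778 is 7.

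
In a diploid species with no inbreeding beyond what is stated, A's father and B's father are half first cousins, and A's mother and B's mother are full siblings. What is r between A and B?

0.140625

Independent pedigree routes through distinct common ancestors add.
A and B are related in two ways: half second cousins through their fathers (r = 1/64) and first cousins through their mothers (r = 1/8).
r = 1/64 + 1/8 = 0.140625.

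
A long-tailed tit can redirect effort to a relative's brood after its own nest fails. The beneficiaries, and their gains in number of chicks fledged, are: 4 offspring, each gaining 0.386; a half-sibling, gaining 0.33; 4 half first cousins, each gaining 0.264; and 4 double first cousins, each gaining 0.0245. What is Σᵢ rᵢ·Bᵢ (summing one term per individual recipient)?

0.945

r to an offspring = 0.5 (one parent–offspring link: r = (1/2)^1 = 1/2).
r to a half-sibling = 0.25 (half-sibs share one parent — one path of length 2: r = (1/2)^2 = 1/4).
r to a half first cousin = 0.0625 (half first cousins share one grandparent — one path of length 4: r = (1/2)^4 = 1/16).
r to a double first cousin = 0.25 (double first cousins share both grandparent pairs — four paths of length 4: r = 4·(1/2)^4 = 1/4).
Summing one r·B term per recipient: 4·0.5·0.386 + 1·0.25·0.33 + 4·0.0625·0.264 + 4·0.25·0.0245 = 0.945.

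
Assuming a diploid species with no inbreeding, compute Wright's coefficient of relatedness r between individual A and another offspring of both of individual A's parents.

0.5

Each parent–offspring link contributes a factor of 1/2, and independent paths through distinct common ancestors add.
Full sibs share both parents — two paths of length 2: r = 2·(1/2)^2 = 1/2.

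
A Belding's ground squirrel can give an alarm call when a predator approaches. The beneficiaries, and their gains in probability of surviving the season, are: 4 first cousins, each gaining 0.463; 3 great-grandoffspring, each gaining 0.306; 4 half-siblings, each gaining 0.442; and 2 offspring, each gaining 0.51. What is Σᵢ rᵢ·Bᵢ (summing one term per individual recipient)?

r to a first cousin = 1/8 (first cousins share one grandparent pair — two paths of length 4: r = 2·(1/2)^4 = 1/8).
r to a great-grandoffspring = 1/8 (three parent–offspring links: r = (1/2)^3 = 1/8).
r to a half-sibling = 0.25 (half-sibs share one parent — one path of length 2: r = (1/2)^2 = 1/4).
r to an offspring = 1/2 (one parent–offspring link: r = (1/2)^1 = 1/2).
Summing one r·B term per recipient: 4·0.125·0.463 + 3·0.125·0.306 + 4·0.25·0.442 + 2·0.5·0.51 = 1.29825.

1.29825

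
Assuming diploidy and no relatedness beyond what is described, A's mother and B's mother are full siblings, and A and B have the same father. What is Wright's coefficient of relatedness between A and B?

Wright's path rule: contributions from independent ancestry routes add.
A and B are related in two ways: first cousins through their mothers (r = 1/8) and half-sibs through their shared father (r = 1/4).
r = 1/8 + 1/4 = 3/8 = 0.375.

0.375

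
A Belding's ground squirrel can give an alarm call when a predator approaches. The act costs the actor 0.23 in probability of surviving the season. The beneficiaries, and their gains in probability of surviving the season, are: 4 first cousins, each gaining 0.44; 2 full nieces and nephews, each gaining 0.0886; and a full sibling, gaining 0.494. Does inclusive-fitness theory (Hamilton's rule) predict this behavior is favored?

Yes

Hamilton's rule: the trait is favored when the sum of r·B over every recipient exceeds the actor's cost C.
r to a first cousin = 1/8 (first cousins share one grandparent pair — two paths of length 4: r = 2·(1/2)^4 = 1/8).
r to a full niece or nephew = 0.25 (full aunt/uncle↔niece/nephew: two paths of length 3 through the shared grandparent pair: r = 2·(1/2)^3 = 1/4).
r to a full sibling = 1/2 (full sibs share both parents — two paths of length 2: r = 2·(1/2)^2 = 1/2).
Summing one r·B term per recipient: 4·0.125·0.44 + 2·0.25·0.0886 + 1·0.5·0.494 = 0.5113.
0.5113 > 0.23: the indirect benefit exceeds the cost.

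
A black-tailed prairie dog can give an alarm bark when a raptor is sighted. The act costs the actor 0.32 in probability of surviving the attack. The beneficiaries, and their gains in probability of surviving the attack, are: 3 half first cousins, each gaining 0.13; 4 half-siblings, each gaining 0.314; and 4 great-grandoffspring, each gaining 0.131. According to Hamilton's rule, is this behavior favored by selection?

Hamilton's rule: the trait is favored when the sum of r·B over every recipient exceeds the actor's cost C.
r to a half first cousin = 1/16 (half first cousins share one grandparent — one path of length 4: r = (1/2)^4 = 1/16).
r to a half-sibling = 0.25 (half-sibs share one parent — one path of length 2: r = (1/2)^2 = 1/4).
r to a great-grandoffspring = 0.125 (three parent–offspring links: r = (1/2)^3 = 1/8).
Summing one r·B term per recipient: 3·0.0625·0.13 + 4·0.25·0.314 + 4·0.125·0.131 = 0.403875.
0.403875 > 0.32: the indirect benefit exceeds the cost.

Yes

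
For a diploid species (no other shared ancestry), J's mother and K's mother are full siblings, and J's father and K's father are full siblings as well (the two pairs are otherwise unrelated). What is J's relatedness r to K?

Wright's path rule: contributions from independent ancestry routes add.
J and K are related in two ways: first cousins through their mothers (r = 1/8) and first cousins through their fathers (r = 1/8) — i.e. double first cousins.
r = 1/8 + 1/8 = 0.25.

0.25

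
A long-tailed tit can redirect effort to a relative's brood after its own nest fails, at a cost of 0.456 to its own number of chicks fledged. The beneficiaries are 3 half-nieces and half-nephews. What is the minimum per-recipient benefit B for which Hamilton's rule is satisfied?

1.216

r to a half-niece or half-nephew = 1/8 (half-aunt/uncle↔niece/nephew: one path of length 3: r = (1/2)^3 = 1/8).
Hamilton's rule with n recipients of equal r: n·r·B > C, so B > C/(n·r) = 0.456/(3·0.125) = 1.216.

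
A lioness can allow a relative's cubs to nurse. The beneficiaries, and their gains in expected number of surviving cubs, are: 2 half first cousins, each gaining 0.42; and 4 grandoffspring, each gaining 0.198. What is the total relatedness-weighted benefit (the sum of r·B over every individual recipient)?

r to a half first cousin = 0.0625 (half first cousins share one grandparent — one path of length 4: r = (1/2)^4 = 1/16).
r to a grandoffspring = 0.25 (two parent–offspring links: r = (1/2)^2 = 1/4).
Summing one r·B term per recipient: 2·0.0625·0.42 + 4·0.25·0.198 = 0.2505.

0.2505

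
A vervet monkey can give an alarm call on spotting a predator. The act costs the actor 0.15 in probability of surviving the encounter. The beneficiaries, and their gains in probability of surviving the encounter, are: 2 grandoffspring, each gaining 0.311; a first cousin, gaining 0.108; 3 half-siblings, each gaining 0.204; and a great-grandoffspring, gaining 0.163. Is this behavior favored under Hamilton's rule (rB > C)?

Hamilton's rule: the trait is favored when the sum of r·B over every recipient exceeds the actor's cost C.
r to a grandoffspring = 1/4 (two parent–offspring links: r = (1/2)^2 = 1/4).
r to a first cousin = 0.125 (first cousins share one grandparent pair — two paths of length 4: r = 2·(1/2)^4 = 1/8).
r to a half-sibling = 0.25 (half-sibs share one parent — one path of length 2: r = (1/2)^2 = 1/4).
r to a great-grandoffspring = 1/8 (three parent–offspring links: r = (1/2)^3 = 1/8).
Summing one r·B term per recipient: 2·0.25·0.311 + 1·0.125·0.108 + 3·0.25·0.204 + 1·0.125·0.163 = 0.342375.
0.342375 > 0.15: the indirect benefit exceeds the cost.

Yes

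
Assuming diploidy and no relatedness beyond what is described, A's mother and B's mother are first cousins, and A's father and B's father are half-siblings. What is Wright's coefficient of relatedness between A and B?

0.09375

Relatedness sums over independent paths through distinct common ancestors.
A and B are related in two ways: second cousins through their mothers (r = 1/32) and half first cousins through their fathers (r = 1/16).
r = 1/32 + 1/16 = 0.09375.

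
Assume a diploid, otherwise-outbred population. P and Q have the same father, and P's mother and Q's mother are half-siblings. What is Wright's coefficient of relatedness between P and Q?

Relatedness sums over independent paths through distinct common ancestors.
P and Q are related in two ways: half-sibs through their shared father (r = 1/4) and half first cousins through their mothers (r = 1/16).
r = 1/4 + 1/16 = 5/16 = 0.3125.

0.3125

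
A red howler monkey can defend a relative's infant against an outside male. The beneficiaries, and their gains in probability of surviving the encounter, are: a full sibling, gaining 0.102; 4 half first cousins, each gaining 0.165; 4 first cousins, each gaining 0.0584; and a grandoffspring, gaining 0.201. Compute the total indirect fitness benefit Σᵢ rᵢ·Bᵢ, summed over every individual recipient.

r to a full sibling = 1/2 (full sibs share both parents — two paths of length 2: r = 2·(1/2)^2 = 1/2).
r to a half first cousin = 0.0625 (half first cousins share one grandparent — one path of length 4: r = (1/2)^4 = 1/16).
r to a first cousin = 0.125 (first cousins share one grandparent pair — two paths of length 4: r = 2·(1/2)^4 = 1/8).
r to a grandoffspring = 1/4 (two parent–offspring links: r = (1/2)^2 = 1/4).
Summing one r·B term per recipient: 1·0.5·0.102 + 4·0.0625·0.165 + 4·0.125·0.0584 + 1·0.25·0.201 = 0.1717.

0.1717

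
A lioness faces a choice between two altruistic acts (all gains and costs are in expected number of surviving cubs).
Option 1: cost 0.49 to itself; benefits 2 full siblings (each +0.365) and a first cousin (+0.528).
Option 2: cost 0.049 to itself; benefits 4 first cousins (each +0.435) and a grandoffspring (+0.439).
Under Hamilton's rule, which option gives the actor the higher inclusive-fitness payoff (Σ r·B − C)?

Option 1: r to a full sibling = 0.5.
Option 1: r to a first cousin = 0.125.
Option 1: Σ r·B − C = (2·0.5·0.365 + 1·0.125·0.528) − 0.49 = -0.059.
Option 2: r to a first cousin = 0.125.
Option 2: r to a grandoffspring = 0.25.
Option 2: Σ r·B − C = (4·0.125·0.435 + 1·0.25·0.439) − 0.049 = 0.27825.
Option 2 has the higher net inclusive-fitness payoff.

Option 2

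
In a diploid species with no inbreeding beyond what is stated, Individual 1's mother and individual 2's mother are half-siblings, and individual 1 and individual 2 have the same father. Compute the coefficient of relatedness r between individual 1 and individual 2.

Independent pedigree routes through distinct common ancestors add.
Individual 1 and individual 2 are related in two ways: half first cousins through their mothers (r = 1/16) and half-sibs through their shared father (r = 1/4).
r = 1/16 + 1/4 = 0.3125.

0.3125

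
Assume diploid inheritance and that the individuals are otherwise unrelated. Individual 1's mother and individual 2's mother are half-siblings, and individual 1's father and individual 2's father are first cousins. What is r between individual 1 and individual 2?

With two independent routes of shared ancestry, r is the sum of the two contributions.
Individual 1 and individual 2 are related in two ways: half first cousins through their mothers (r = 1/16) and second cousins through their fathers (r = 1/32).
r = 1/16 + 1/32 = 0.09375.

0.09375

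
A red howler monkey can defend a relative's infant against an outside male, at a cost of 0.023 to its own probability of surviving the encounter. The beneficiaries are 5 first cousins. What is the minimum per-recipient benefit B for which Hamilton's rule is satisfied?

0.0368

r to a first cousin = 0.125 (first cousins share one grandparent pair — two paths of length 4: r = 2·(1/2)^4 = 1/8).
Hamilton's rule with n recipients of equal r: n·r·B > C, so B > C/(n·r) = 0.023/(5·0.125) = 0.0368.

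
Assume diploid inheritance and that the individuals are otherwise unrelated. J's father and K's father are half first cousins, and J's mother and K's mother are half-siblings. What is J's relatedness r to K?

Wright's path rule: contributions from independent ancestry routes add.
J and K are related in two ways: half second cousins through their fathers (r = 1/64) and half first cousins through their mothers (r = 1/16).
r = 1/64 + 1/16 = 0.078125.

0.078125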